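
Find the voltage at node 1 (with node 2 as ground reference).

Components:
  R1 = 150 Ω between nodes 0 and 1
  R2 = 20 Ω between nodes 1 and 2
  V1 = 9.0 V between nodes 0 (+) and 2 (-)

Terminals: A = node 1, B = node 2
Nodal analysis, taking node 2 as the 0 V reference.
Source V1 fixes V_0 = 9 V.
KCL at each unknown node (sum of currents leaving = 0; resistances in Ω):
  Node 1: (V_1 - 9)/150 + (V_1 - 0)/20 = 0
Collecting terms: 0.05667 × V_1 = 0.06  =>  V_1 = 1.059 V
The requested potential is V_1 = 1.059 V.

Final answer: V_1 = 1.059 V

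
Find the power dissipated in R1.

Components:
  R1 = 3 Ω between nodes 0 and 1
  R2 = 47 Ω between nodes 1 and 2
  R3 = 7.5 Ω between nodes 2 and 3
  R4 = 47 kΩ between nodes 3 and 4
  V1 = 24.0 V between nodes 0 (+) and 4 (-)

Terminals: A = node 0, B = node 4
Nodal analysis, taking node 4 as the 0 V reference.
Source V1 fixes V_0 = 24 V.
KCL at each unknown node (sum of currents leaving = 0; resistances in Ω):
  Node 1: (V_1 - 24)/3 + (V_1 - V_2)/47 = 0
  Node 2: (V_2 - V_1)/47 + (V_2 - V_3)/7.5 = 0
  Node 3: (V_3 - V_2)/7.5 + (V_3 - 0)/47000 = 0
Collecting terms (coefficients in siemens):
  0.3546·V_1 - 0.02128·V_2 = 8
  0.1546·V_2 - 0.02128·V_1 - 0.1333·V_3 = 0
  0.1334·V_3 - 0.1333·V_2 = 0
Solving these 3 simultaneous equations (Gaussian elimination) gives:
  V_1 = 24 V, V_2 = 23.97 V, V_3 = 23.97 V
I_R1 = (V_0 - V_1)/R1 = (24 - 24)/3 = 0.00051 A
P_R1 = I_R1² × R1 = (0.00051)² × 3 = 0.0000007803 W

Final answer: 7.803e-07 W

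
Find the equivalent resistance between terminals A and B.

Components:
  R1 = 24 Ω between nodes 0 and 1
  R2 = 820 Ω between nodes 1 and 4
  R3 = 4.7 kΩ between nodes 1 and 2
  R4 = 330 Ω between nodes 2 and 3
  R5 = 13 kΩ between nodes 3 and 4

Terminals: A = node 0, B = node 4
Reduce the network between node 0 (A) and node 4 (B) by series/parallel combination:
  Rs1 = R3 + R4 (series, joined only at node 2) = 4700 + 330 = 5030 Ω
  Rs2 = R5 + Rs1 (series, joined only at node 3) = 13000 + 5030 = 18030 Ω
  Rp1 = R2 ‖ Rs2 (parallel, both between nodes 1 and 4) = 1/(1/820 + 1/18030) = 784.3 Ω
  Rs3 = R1 + Rp1 (series, joined only at node 1) = 24 + 784.3 = 808.3 Ω
R_eq = 808.3 Ω

Final answer: 808.3 Ω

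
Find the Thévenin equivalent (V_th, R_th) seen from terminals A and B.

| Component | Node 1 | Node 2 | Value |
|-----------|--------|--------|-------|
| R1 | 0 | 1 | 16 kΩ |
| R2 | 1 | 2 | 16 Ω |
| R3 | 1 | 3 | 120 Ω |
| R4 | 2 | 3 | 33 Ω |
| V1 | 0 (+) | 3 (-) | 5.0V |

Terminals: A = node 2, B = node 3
Step 1 — V_th is the open-circuit voltage V_A - V_B (nothing connected across the terminals).
Nodal analysis, taking node 3 as the 0 V reference.
Source V1 fixes V_0 = 5 V.
KCL at each unknown node (sum of currents leaving = 0; resistances in Ω):
  Node 1: (V_1 - 5)/16000 + (V_1 - V_2)/16 + (V_1 - 0)/120 = 0
  Node 2: (V_2 - V_1)/16 + (V_2 - 0)/33 = 0
Collecting terms (coefficients in siemens):
  0.0709·V_1 - 0.0625·V_2 = 0.0003125
  0.0928·V_2 - 0.0625·V_1 = 0
Determinant D = (0.0709)(0.0928) - (-0.0625)(-0.0625) = 0.002673
V_1 = [(0.0003125)(0.0928) - (-0.0625)(0)]/D = 0.01085 V
V_2 = [(0.0709)(0) - (0.0003125)(-0.0625)]/D = 0.007307 V
V_th = V_2 - V_3 = 0.007307 - 0 = 0.007307 V
Step 2 — R_th: zero the source — replace V1 by a short circuit (node 3 merges into node 0) — and find the resistance seen between A (node 2) and B (node 0).
Reduce the network between node 2 (A) and node 0 (B) by series/parallel combination:
  Rp1 = R1 ‖ R3 (parallel, both between nodes 0 and 1) = 1/(1/16000 + 1/120) = 119.1 Ω
  Rs1 = R2 + Rp1 (series, joined only at node 1) = 16 + 119.1 = 135.1 Ω
  Rp2 = R4 ‖ Rs1 (parallel, both between nodes 0 and 2) = 1/(1/33 + 1/135.1) = 26.52 Ω
R_th = 26.52 Ω

Final answer: V_th = 0.007307 V, R_th = 26.52 Ω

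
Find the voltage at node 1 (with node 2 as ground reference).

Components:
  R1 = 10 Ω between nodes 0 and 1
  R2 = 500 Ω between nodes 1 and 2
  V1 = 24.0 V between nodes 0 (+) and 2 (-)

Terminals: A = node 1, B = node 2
Nodal analysis, taking node 2 as the 0 V reference.
Source V1 fixes V_0 = 24 V.
KCL at each unknown node (sum of currents leaving = 0; resistances in Ω):
  Node 1: (V_1 - 24)/10 + (V_1 - 0)/500 = 0
Collecting terms: 0.102 × V_1 = 2.4  =>  V_1 = 23.53 V
The requested potential is V_1 = 23.53 V.

Final answer: V_1 = 23.53 V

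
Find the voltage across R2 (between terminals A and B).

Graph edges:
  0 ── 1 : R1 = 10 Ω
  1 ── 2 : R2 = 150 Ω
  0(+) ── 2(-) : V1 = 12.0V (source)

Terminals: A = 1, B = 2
R1 and R2 are in series across V1 (node 0 → node 1 → node 2), and the output A–B is taken across R2, so this is a voltage divider.
Series current: I = V1/(R1 + R2) = 12/(10 + 150) = 12/160 = 0.075 A
V_R2 = I × R2 = V1 × R2/(R1 + R2) = 12 × 150/160 = 11.25 V

Final answer: 11.25 V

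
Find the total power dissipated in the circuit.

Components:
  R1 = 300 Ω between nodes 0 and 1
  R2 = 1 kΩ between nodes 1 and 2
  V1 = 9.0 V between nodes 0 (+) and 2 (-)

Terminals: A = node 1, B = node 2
Nodal analysis, taking node 2 as the 0 V reference.
Source V1 fixes V_0 = 9 V.
KCL at each unknown node (sum of currents leaving = 0; resistances in Ω):
  Node 1: (V_1 - 9)/300 + (V_1 - 0)/1000 = 0
Collecting terms: 0.004333 × V_1 = 0.03  =>  V_1 = 6.923 V
Power in each resistor, P = (ΔV)²/R:
  P_R1 = (9 - 6.923)²/300 = 0.01438 W
  P_R2 = (6.923 - 0)²/1000 = 0.04793 W
P_total = P_R1 + P_R2 = 0.06231 W

Final answer: 0.06231 W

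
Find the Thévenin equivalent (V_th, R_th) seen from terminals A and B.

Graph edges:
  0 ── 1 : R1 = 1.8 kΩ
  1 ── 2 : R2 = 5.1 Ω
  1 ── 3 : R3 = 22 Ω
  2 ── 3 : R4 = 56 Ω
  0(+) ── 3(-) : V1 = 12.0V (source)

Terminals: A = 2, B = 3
Step 1 — V_th is the open-circuit voltage V_A - V_B (nothing connected across the terminals).
Nodal analysis, taking node 3 as the 0 V reference.
Source V1 fixes V_0 = 12 V.
KCL at each unknown node (sum of currents leaving = 0; resistances in Ω):
  Node 1: (V_1 - 12)/1800 + (V_1 - V_2)/5.1 + (V_1 - 0)/22 = 0
  Node 2: (V_2 - V_1)/5.1 + (V_2 - 0)/56 = 0
Collecting terms (coefficients in siemens):
  0.2421·V_1 - 0.1961·V_2 = 0.006667
  0.2139·V_2 - 0.1961·V_1 = 0
Determinant D = (0.2421)(0.2139) - (-0.1961)(-0.1961) = 0.01334
V_1 = [(0.006667)(0.2139) - (-0.1961)(0)]/D = 0.1069 V
V_2 = [(0.2421)(0) - (0.006667)(-0.1961)]/D = 0.09796 V
V_th = V_2 - V_3 = 0.09796 - 0 = 0.09796 V
Step 2 — R_th: zero the source — replace V1 by a short circuit (node 3 merges into node 0) — and find the resistance seen between A (node 2) and B (node 0).
Reduce the network between node 2 (A) and node 0 (B) by series/parallel combination:
  Rp1 = R1 ‖ R3 (parallel, both between nodes 0 and 1) = 1/(1/1800 + 1/22) = 21.73 Ω
  Rs1 = R2 + Rp1 (series, joined only at node 1) = 5.1 + 21.73 = 26.83 Ω
  Rp2 = R4 ‖ Rs1 (parallel, both between nodes 0 and 2) = 1/(1/56 + 1/26.83) = 18.14 Ω
R_th = 18.14 Ω

Final answer: V_th = 0.09796 V, R_th = 18.14 Ω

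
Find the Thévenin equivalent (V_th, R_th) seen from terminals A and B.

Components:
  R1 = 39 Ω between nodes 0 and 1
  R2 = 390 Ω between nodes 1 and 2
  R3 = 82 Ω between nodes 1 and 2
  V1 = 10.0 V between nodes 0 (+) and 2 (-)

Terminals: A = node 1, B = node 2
Step 1 — V_th is the open-circuit voltage V_A - V_B (nothing connected across the terminals).
Nodal analysis, taking node 2 as the 0 V reference.
Source V1 fixes V_0 = 10 V.
KCL at each unknown node (sum of currents leaving = 0; resistances in Ω):
  Node 1: (V_1 - 10)/39 + (V_1 - 0)/390 + (V_1 - 0)/82 = 0
Collecting terms: 0.0404 × V_1 = 0.2564  =>  V_1 = 6.347 V
V_th = V_1 - V_2 = 6.347 - 0 = 6.347 V
Step 2 — R_th: zero the source — replace V1 by a short circuit (node 2 merges into node 0) — and find the resistance seen between A (node 1) and B (node 0).
Reduce the network between node 1 (A) and node 0 (B) by series/parallel combination:
  Rp1 = R1 ‖ R2 ‖ R3 (parallel, all between nodes 0 and 1) = 1/(1/39 + 1/390 + 1/82) = 24.75 Ω
R_th = 24.75 Ω

Final answer: V_th = 6.347 V, R_th = 24.75 Ω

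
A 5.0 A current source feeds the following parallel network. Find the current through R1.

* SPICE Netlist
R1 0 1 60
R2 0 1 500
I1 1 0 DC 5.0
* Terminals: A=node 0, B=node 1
All resistors sit directly between nodes 0 and 1, so they are in parallel and share one voltage V; the full source current 5 A splits among them.
1/R_par = 1/60 + 1/500 = 0.01867 S  =>  R_par = 53.57 Ω
V = I × R_par = 5 × 53.57 = 267.9 V
I_R1 = V/R1 = 267.9/60 = 4.464 A

Final answer: 4.464 A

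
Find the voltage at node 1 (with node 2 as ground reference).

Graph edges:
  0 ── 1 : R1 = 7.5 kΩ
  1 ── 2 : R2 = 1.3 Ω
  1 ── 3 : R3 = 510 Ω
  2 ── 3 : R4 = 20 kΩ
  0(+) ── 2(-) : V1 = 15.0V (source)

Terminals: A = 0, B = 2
Nodal analysis, taking node 2 as the 0 V reference.
Source V1 fixes V_0 = 15 V.
KCL at each unknown node (sum of currents leaving = 0; resistances in Ω):
  Node 1: (V_1 - 15)/7500 + (V_1 - 0)/1.3 + (V_1 - V_3)/510 = 0
  Node 3: (V_3 - V_1)/510 + (V_3 - 0)/20000 = 0
Collecting terms (coefficients in siemens):
  0.7713·V_1 - 0.001961·V_3 = 0.002
  0.002011·V_3 - 0.001961·V_1 = 0
Determinant D = (0.7713)(0.002011) - (-0.001961)(-0.001961) = 0.001547
V_1 = [(0.002)(0.002011) - (-0.001961)(0)]/D = 0.002599 V
V_3 = [(0.7713)(0) - (0.002)(-0.001961)]/D = 0.002535 V
The requested potential is V_1 = 0.002599 V.

Final answer: V_1 = 0.002599 V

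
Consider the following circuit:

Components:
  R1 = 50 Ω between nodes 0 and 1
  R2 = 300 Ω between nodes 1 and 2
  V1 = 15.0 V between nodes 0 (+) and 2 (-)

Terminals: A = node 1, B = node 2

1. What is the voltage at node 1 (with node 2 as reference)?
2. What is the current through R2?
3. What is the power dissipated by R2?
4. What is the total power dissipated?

Nodal analysis, taking node 2 as the 0 V reference.
Source V1 fixes V_0 = 15 V.
KCL at each unknown node (sum of currents leaving = 0; resistances in Ω):
  Node 1: (V_1 - 15)/50 + (V_1 - 0)/300 = 0
Collecting terms: 0.02333 × V_1 = 0.3  =>  V_1 = 12.86 V
Part 1:
  Read off the nodal solution: V_1 = 12.86 V
Part 2:
  I_R2 = (V_1 - V_2)/R2 = (12.86 - 0)/300 = 0.04286 A
  Magnitude: I_R2 = 0.04286 A
Part 3:
  I_R2 = (V_1 - V_2)/R2 = (12.86 - 0)/300 = 0.04286 A
  P_R2 = I_R2² × R2 = (0.04286)² × 300 = 0.551 W
Part 4:
  Power in each resistor, P = (ΔV)²/R:
    P_R1 = (15 - 12.86)²/50 = 0.09184 W
    P_R2 = (12.86 - 0)²/300 = 0.551 W
  P_total = P_R1 + P_R2 = 0.6429 W

Final answers:
1. V_1 = 12.86 V
2. I_R2 = 0.04286 A
3. P_R2 = 0.551 W
4. P_total = 0.6429 W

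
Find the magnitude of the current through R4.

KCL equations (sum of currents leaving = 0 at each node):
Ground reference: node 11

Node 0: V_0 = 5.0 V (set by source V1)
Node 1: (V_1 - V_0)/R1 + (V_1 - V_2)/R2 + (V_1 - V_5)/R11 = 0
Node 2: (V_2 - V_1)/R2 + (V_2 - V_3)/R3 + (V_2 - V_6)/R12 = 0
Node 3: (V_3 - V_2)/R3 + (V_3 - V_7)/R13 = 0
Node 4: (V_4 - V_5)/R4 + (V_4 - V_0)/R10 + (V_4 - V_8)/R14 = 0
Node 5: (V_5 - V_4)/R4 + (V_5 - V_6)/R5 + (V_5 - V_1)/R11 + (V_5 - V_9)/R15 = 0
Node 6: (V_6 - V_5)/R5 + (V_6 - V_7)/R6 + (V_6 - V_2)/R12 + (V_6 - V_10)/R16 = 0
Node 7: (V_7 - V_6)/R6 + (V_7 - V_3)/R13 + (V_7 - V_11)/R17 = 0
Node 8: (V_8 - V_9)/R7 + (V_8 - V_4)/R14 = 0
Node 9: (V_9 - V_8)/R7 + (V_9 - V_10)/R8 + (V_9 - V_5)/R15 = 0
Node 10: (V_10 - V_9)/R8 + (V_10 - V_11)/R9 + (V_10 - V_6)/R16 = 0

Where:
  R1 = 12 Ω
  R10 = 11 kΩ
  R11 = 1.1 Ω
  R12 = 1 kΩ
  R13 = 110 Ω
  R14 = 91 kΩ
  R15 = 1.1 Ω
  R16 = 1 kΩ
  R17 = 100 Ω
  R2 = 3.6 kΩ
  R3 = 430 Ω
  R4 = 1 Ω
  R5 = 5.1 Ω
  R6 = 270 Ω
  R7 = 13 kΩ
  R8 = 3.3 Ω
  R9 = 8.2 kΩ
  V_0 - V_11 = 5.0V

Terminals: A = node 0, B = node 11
Nodal analysis, taking node 11 as the 0 V reference.
Source V1 fixes V_0 = 5 V.
KCL at each unknown node (sum of currents leaving = 0; resistances in Ω):
  Node 1: (V_1 - 5)/12 + (V_1 - V_2)/3600 + (V_1 - V_5)/1.1 = 0
  Node 2: (V_2 - V_1)/3600 + (V_2 - V_3)/430 + (V_2 - V_6)/1000 = 0
  Node 3: (V_3 - V_2)/430 + (V_3 - V_7)/110 = 0
  Node 4: (V_4 - V_5)/1 + (V_4 - 5)/11000 + (V_4 - V_8)/91000 = 0
  Node 5: (V_5 - V_4)/1 + (V_5 - V_6)/5.1 + (V_5 - V_1)/1.1 + (V_5 - V_9)/1.1 = 0
  Node 6: (V_6 - V_5)/5.1 + (V_6 - V_7)/270 + (V_6 - V_2)/1000 + (V_6 - V_10)/1000 = 0
  Node 7: (V_7 - V_6)/270 + (V_7 - V_3)/110 + (V_7 - 0)/100 = 0
  Node 8: (V_8 - V_9)/13000 + (V_8 - V_4)/91000 = 0
  Node 9: (V_9 - V_8)/13000 + (V_9 - V_10)/3.3 + (V_9 - V_5)/1.1 = 0
  Node 10: (V_10 - V_9)/3.3 + (V_10 - 0)/8200 + (V_10 - V_6)/1000 = 0
Collecting terms (coefficients in siemens):
  0.9927·V_1 - 0.0002778·V_2 - 0.9091·V_5 = 0.4167
  0.003603·V_2 - 0.0002778·V_1 - 0.002326·V_3 - 0.001·V_6 = 0
  0.01142·V_3 - 0.002326·V_2 - 0.009091·V_7 = 0
  1·V_4 - 1·V_5 - 0.00001099·V_8 = 0.0004545
  3.014·V_5 - 0.9091·V_1 - 1·V_4 - 0.1961·V_6 - 0.9091·V_9 = 0
  0.2018·V_6 - 0.001·V_2 - 0.1961·V_5 - 0.003704·V_7 - 0.001·V_10 = 0
  0.02279·V_7 - 0.009091·V_3 - 0.003704·V_6 = 0
  0.00008791·V_8 - 0.00001099·V_4 - 0.00007692·V_9 = 0
  1.212·V_9 - 0.9091·V_5 - 0.00007692·V_8 - 0.303·V_10 = 0
  0.3042·V_10 - 0.001·V_6 - 0.303·V_9 = 0
Solving these 10 simultaneous equations (Gaussian elimination) gives:
  V_1 = 4.818 V, V_2 = 2.803 V, V_3 = 1.734 V, V_4 = 4.802 V
  V_5 = 4.802 V, V_6 = 4.731 V, V_7 = 1.46 V, V_8 = 4.801 V
  V_9 = 4.801 V, V_10 = 4.799 V
I_R4 = (V_4 - V_5)/R4 = (4.802 - 4.802)/1 = 0.000018 A
|I_R4| = 0.000018 A

Final answer: |I_R4| = 1.8e-05 A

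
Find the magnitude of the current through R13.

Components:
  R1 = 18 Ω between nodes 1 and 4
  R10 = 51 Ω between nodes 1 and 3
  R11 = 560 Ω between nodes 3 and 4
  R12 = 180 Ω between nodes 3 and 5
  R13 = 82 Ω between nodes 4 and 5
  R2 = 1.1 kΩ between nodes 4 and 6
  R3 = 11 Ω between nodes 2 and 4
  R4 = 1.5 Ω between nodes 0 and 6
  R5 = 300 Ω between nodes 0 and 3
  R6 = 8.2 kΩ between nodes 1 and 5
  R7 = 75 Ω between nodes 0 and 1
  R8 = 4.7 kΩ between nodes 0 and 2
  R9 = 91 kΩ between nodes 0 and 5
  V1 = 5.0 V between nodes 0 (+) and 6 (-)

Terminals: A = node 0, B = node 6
Nodal analysis, taking node 6 as the 0 V reference.
Source V1 fixes V_0 = 5 V.
KCL at each unknown node (sum of currents leaving = 0; resistances in Ω):
  Node 1: (V_1 - V_4)/18 + (V_1 - V_5)/8200 + (V_1 - 5)/75 + (V_1 - V_3)/51 = 0
  Node 2: (V_2 - V_4)/11 + (V_2 - 5)/4700 = 0
  Node 3: (V_3 - 5)/300 + (V_3 - V_1)/51 + (V_3 - V_4)/560 + (V_3 - V_5)/180 = 0
  Node 4: (V_4 - V_1)/18 + (V_4 - 0)/1100 + (V_4 - V_2)/11 + (V_4 - V_3)/560 + (V_4 - V_5)/82 = 0
  Node 5: (V_5 - V_1)/8200 + (V_5 - 5)/91000 + (V_5 - V_3)/180 + (V_5 - V_4)/82 = 0
Collecting terms (coefficients in siemens):
  0.08862·V_1 - 0.01961·V_3 - 0.05556·V_4 - 0.000122·V_5 = 0.06667
  0.09112·V_2 - 0.09091·V_4 = 0.001064
  0.03028·V_3 - 0.01961·V_1 - 0.001786·V_4 - 0.005556·V_5 = 0.01667
  0.1614·V_4 - 0.05556·V_1 - 0.09091·V_2 - 0.001786·V_3 - 0.0122·V_5 = 0
  0.01788·V_5 - 0.000122·V_1 - 0.005556·V_3 - 0.0122·V_4 = 0.00005495
Solving these 5 simultaneous equations (Gaussian elimination) gives:
  V_1 = 4.746 V, V_2 = 4.68 V, V_3 = 4.762 V, V_4 = 4.679 V
  V_5 = 4.706 V
I_R13 = (V_4 - V_5)/R13 = (4.679 - 4.706)/82 = -0.0003242 A
|I_R13| = 0.0003242 A

Final answer: |I_R13| = 0.0003242 A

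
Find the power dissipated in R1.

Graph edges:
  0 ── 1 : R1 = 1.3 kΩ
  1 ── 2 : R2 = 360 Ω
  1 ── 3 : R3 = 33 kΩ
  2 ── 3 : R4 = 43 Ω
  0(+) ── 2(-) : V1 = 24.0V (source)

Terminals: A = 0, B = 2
Nodal analysis, taking node 2 as the 0 V reference.
Source V1 fixes V_0 = 24 V.
KCL at each unknown node (sum of currents leaving = 0; resistances in Ω):
  Node 1: (V_1 - 24)/1300 + (V_1 - 0)/360 + (V_1 - V_3)/33000 = 0
  Node 3: (V_3 - V_1)/33000 + (V_3 - 0)/43 = 0
Collecting terms (coefficients in siemens):
  0.003577·V_1 - 0.0000303·V_3 = 0.01846
  0.02329·V_3 - 0.0000303·V_1 = 0
Determinant D = (0.003577)(0.02329) - (-0.0000303)(-0.0000303) = 0.0000833
V_1 = [(0.01846)(0.02329) - (-0.0000303)(0)]/D = 5.161 V
V_3 = [(0.003577)(0) - (0.01846)(-0.0000303)]/D = 0.006716 V
I_R1 = (V_0 - V_1)/R1 = (24 - 5.161)/1300 = 0.01449 A
P_R1 = I_R1² × R1 = (0.01449)² × 1300 = 0.273 W

Final answer: 0.273 W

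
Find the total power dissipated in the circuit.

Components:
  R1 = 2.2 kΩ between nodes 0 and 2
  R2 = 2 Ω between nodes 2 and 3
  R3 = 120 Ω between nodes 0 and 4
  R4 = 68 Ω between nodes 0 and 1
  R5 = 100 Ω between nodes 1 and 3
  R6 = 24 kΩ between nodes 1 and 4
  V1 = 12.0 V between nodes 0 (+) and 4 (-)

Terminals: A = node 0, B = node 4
Nodal analysis, taking node 4 as the 0 V reference.
Source V1 fixes V_0 = 12 V.
KCL at each unknown node (sum of currents leaving = 0; resistances in Ω):
  Node 1: (V_1 - 12)/68 + (V_1 - V_3)/100 + (V_1 - 0)/24000 = 0
  Node 2: (V_2 - 12)/2200 + (V_2 - V_3)/2 = 0
  Node 3: (V_3 - V_2)/2 + (V_3 - V_1)/100 = 0
Collecting terms (coefficients in siemens):
  0.02475·V_1 - 0.01·V_3 = 0.1765
  0.5005·V_2 - 0.5·V_3 = 0.005455
  0.51·V_3 - 0.01·V_1 - 0.5·V_2 = 0
Solving these 3 simultaneous equations (Gaussian elimination) gives:
  V_1 = 11.97 V, V_2 = 11.97 V, V_3 = 11.97 V
Power in each resistor, P = (ΔV)²/R:
  P_R1 = (12 - 11.97)²/2200 = 0.0000004503 W
  P_R2 = (11.97 - 11.97)²/2 = 0.0000000004094 W
  P_R3 = (12 - 0)²/120 = 1.2 W
  P_R4 = (12 - 11.97)²/68 = 0.00001595 W
  P_R5 = (11.97 - 11.97)²/100 = 0.00000002047 W
  P_R6 = (11.97 - 0)²/24000 = 0.005967 W
P_total = P_R1 + P_R2 + P_R3 + P_R4 + P_R5 + P_R6 = 1.206 W

Final answer: 1.206 W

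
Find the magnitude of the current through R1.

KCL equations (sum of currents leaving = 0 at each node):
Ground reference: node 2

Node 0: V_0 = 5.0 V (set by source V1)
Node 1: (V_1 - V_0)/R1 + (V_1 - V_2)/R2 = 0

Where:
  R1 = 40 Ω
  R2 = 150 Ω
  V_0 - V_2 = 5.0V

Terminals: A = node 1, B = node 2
Nodal analysis, taking node 2 as the 0 V reference.
Source V1 fixes V_0 = 5 V.
KCL at each unknown node (sum of currents leaving = 0; resistances in Ω):
  Node 1: (V_1 - 5)/40 + (V_1 - 0)/150 = 0
Collecting terms: 0.03167 × V_1 = 0.125  =>  V_1 = 3.947 V
I_R1 = (V_0 - V_1)/R1 = (5 - 3.947)/40 = 0.02632 A
|I_R1| = 0.02632 A

Final answer: |I_R1| = 0.02632 A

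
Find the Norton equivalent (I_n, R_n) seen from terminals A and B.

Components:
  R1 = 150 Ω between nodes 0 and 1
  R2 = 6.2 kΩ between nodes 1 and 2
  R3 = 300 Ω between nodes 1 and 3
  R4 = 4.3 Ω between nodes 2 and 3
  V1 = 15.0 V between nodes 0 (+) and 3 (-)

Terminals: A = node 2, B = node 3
Find the Thévenin equivalent first; then I_n = V_th/R_th and R_n = R_th.
Step 1 — V_th is the open-circuit voltage V_A - V_B (nothing connected across the terminals).
Nodal analysis, taking node 3 as the 0 V reference.
Source V1 fixes V_0 = 15 V.
KCL at each unknown node (sum of currents leaving = 0; resistances in Ω):
  Node 1: (V_1 - 15)/150 + (V_1 - V_2)/6200 + (V_1 - 0)/300 = 0
  Node 2: (V_2 - V_1)/6200 + (V_2 - 0)/4.3 = 0
Collecting terms (coefficients in siemens):
  0.01016·V_1 - 0.0001613·V_2 = 0.1
  0.2327·V_2 - 0.0001613·V_1 = 0
Determinant D = (0.01016)(0.2327) - (-0.0001613)(-0.0001613) = 0.002365
V_1 = [(0.1)(0.2327) - (-0.0001613)(0)]/D = 9.841 V
V_2 = [(0.01016)(0) - (0.1)(-0.0001613)]/D = 0.006821 V
V_th = V_2 - V_3 = 0.006821 - 0 = 0.006821 V
Step 2 — R_th: zero the source — replace V1 by a short circuit (node 3 merges into node 0) — and find the resistance seen between A (node 2) and B (node 0).
Reduce the network between node 2 (A) and node 0 (B) by series/parallel combination:
  Rp1 = R1 ‖ R3 (parallel, both between nodes 0 and 1) = 1/(1/150 + 1/300) = 100 Ω
  Rs1 = R2 + Rp1 (series, joined only at node 1) = 6200 + 100 = 6300 Ω
  Rp2 = R4 ‖ Rs1 (parallel, both between nodes 0 and 2) = 1/(1/4.3 + 1/6300) = 4.297 Ω
R_th = 4.297 Ω
I_n = V_th/R_th = 0.006821/4.297 = 0.001587 A, and R_n = R_th = 4.297 Ω

Final answer: I_n = 0.001587 A, R_n = 4.297 Ω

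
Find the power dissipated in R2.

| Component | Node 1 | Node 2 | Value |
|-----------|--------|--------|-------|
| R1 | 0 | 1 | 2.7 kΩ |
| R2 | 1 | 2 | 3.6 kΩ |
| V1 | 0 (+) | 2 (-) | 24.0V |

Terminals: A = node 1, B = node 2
Nodal analysis, taking node 2 as the 0 V reference.
Source V1 fixes V_0 = 24 V.
KCL at each unknown node (sum of currents leaving = 0; resistances in Ω):
  Node 1: (V_1 - 24)/2700 + (V_1 - 0)/3600 = 0
Collecting terms: 0.0006481 × V_1 = 0.008889  =>  V_1 = 13.71 V
I_R2 = (V_1 - V_2)/R2 = (13.71 - 0)/3600 = 0.00381 A
P_R2 = I_R2² × R2 = (0.00381)² × 3600 = 0.05224 W

Final answer: 0.05224 W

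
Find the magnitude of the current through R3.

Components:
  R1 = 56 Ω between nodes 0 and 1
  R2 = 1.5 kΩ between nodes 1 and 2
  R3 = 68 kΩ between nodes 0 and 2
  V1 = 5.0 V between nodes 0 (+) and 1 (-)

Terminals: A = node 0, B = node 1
Nodal analysis, taking node 1 as the 0 V reference.
Source V1 fixes V_0 = 5 V.
KCL at each unknown node (sum of currents leaving = 0; resistances in Ω):
  Node 2: (V_2 - 0)/1500 + (V_2 - 5)/68000 = 0
Collecting terms: 0.0006814 × V_2 = 0.00007353  =>  V_2 = 0.1079 V
I_R3 = (V_0 - V_2)/R3 = (5 - 0.1079)/68000 = 0.00007194 A
|I_R3| = 0.00007194 A

Final answer: |I_R3| = 7.194e-05 A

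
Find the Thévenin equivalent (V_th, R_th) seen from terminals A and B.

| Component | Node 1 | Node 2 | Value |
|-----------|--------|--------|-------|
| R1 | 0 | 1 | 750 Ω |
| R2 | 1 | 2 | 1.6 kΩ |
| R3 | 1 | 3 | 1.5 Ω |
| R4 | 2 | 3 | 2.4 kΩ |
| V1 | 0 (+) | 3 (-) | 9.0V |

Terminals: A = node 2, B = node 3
Step 1 — V_th is the open-circuit voltage V_A - V_B (nothing connected across the terminals).
Nodal analysis, taking node 3 as the 0 V reference.
Source V1 fixes V_0 = 9 V.
KCL at each unknown node (sum of currents leaving = 0; resistances in Ω):
  Node 1: (V_1 - 9)/750 + (V_1 - V_2)/1600 + (V_1 - 0)/1.5 = 0
  Node 2: (V_2 - V_1)/1600 + (V_2 - 0)/2400 = 0
Collecting terms (coefficients in siemens):
  0.6686·V_1 - 0.000625·V_2 = 0.012
  0.001042·V_2 - 0.000625·V_1 = 0
Determinant D = (0.6686)(0.001042) - (-0.000625)(-0.000625) = 0.0006961
V_1 = [(0.012)(0.001042) - (-0.000625)(0)]/D = 0.01796 V
V_2 = [(0.6686)(0) - (0.012)(-0.000625)]/D = 0.01077 V
V_th = V_2 - V_3 = 0.01077 - 0 = 0.01077 V
Step 2 — R_th: zero the source — replace V1 by a short circuit (node 3 merges into node 0) — and find the resistance seen between A (node 2) and B (node 0).
Reduce the network between node 2 (A) and node 0 (B) by series/parallel combination:
  Rp1 = R1 ‖ R3 (parallel, both between nodes 0 and 1) = 1/(1/750 + 1/1.5) = 1.497 Ω
  Rs1 = R2 + Rp1 (series, joined only at node 1) = 1600 + 1.497 = 1601 Ω
  Rp2 = R4 ‖ Rs1 (parallel, both between nodes 0 and 2) = 1/(1/2400 + 1/1601) = 960.5 Ω
R_th = 960.5 Ω

Final answer: V_th = 0.01077 V, R_th = 960.5 Ω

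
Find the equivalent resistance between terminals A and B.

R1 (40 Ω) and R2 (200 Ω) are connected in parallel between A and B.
Reduce the network between node 0 (A) and node 1 (B) by series/parallel combination:
  Rp1 = R1 ‖ R2 (parallel, both between nodes 0 and 1) = 1/(1/40 + 1/200) = 33.33 Ω
R_eq = 33.33 Ω

Final answer: 33.33 Ω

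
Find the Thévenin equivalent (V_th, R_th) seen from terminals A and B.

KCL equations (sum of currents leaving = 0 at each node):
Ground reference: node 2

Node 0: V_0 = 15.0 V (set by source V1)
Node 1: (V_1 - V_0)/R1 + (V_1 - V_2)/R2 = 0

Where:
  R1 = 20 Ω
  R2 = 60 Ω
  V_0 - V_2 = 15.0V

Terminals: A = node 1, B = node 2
Step 1 — V_th is the open-circuit voltage V_A - V_B (nothing connected across the terminals).
Nodal analysis, taking node 2 as the 0 V reference.
Source V1 fixes V_0 = 15 V.
KCL at each unknown node (sum of currents leaving = 0; resistances in Ω):
  Node 1: (V_1 - 15)/20 + (V_1 - 0)/60 = 0
Collecting terms: 0.06667 × V_1 = 0.75  =>  V_1 = 11.25 V
V_th = V_1 - V_2 = 11.25 - 0 = 11.25 V
Step 2 — R_th: zero the source — replace V1 by a short circuit (node 2 merges into node 0) — and find the resistance seen between A (node 1) and B (node 0).
Reduce the network between node 1 (A) and node 0 (B) by series/parallel combination:
  Rp1 = R1 ‖ R2 (parallel, both between nodes 0 and 1) = 1/(1/20 + 1/60) = 15 Ω
R_th = 15 Ω

Final answer: V_th = 11.25 V, R_th = 15 Ω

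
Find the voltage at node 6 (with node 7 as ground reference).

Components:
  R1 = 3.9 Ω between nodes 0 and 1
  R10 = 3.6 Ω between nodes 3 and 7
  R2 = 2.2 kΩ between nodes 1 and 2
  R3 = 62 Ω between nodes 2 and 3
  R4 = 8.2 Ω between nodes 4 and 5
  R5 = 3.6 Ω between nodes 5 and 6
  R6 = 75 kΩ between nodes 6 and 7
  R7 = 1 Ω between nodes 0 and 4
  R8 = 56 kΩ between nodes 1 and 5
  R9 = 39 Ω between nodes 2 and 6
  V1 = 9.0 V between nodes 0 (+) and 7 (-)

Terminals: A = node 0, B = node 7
Nodal analysis, taking node 7 as the 0 V reference.
Source V1 fixes V_0 = 9 V.
KCL at each unknown node (sum of currents leaving = 0; resistances in Ω):
  Node 1: (V_1 - 9)/3.9 + (V_1 - V_2)/2200 + (V_1 - V_5)/56000 = 0
  Node 2: (V_2 - V_1)/2200 + (V_2 - V_3)/62 + (V_2 - V_6)/39 = 0
  Node 3: (V_3 - V_2)/62 + (V_3 - 0)/3.6 = 0
  Node 4: (V_4 - V_5)/8.2 + (V_4 - 9)/1 = 0
  Node 5: (V_5 - V_4)/8.2 + (V_5 - V_6)/3.6 + (V_5 - V_1)/56000 = 0
  Node 6: (V_6 - V_5)/3.6 + (V_6 - 0)/75000 + (V_6 - V_2)/39 = 0
Collecting terms (coefficients in siemens):
  0.2569·V_1 - 0.0004545·V_2 - 0.00001786·V_5 = 2.308
  0.04222·V_2 - 0.0004545·V_1 - 0.01613·V_3 - 0.02564·V_6 = 0
  0.2939·V_3 - 0.01613·V_2 = 0
  1.122·V_4 - 0.122·V_5 = 9
  0.3997·V_5 - 0.00001786·V_1 - 0.122·V_4 - 0.2778·V_6 = 0
  0.3034·V_6 - 0.02564·V_2 - 0.2778·V_5 = 0
Solving these 6 simultaneous equations (Gaussian elimination) gives:
  V_1 = 8.993 V, V_2 = 5.08 V, V_3 = 0.2788 V, V_4 = 8.924 V
  V_5 = 8.303 V, V_6 = 8.03 V
The requested potential is V_6 = 8.03 V.

Final answer: V_6 = 8.03 V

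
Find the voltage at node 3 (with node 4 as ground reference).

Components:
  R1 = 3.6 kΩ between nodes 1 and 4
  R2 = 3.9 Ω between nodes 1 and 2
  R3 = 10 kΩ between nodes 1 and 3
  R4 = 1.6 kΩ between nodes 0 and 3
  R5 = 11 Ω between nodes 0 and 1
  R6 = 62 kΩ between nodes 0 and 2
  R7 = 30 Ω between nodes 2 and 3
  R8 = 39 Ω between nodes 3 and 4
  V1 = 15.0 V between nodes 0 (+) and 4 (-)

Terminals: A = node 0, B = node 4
Nodal analysis, taking node 4 as the 0 V reference.
Source V1 fixes V_0 = 15 V.
KCL at each unknown node (sum of currents leaving = 0; resistances in Ω):
  Node 1: (V_1 - 0)/3600 + (V_1 - V_2)/3.9 + (V_1 - V_3)/10000 + (V_1 - 15)/11 = 0
  Node 2: (V_2 - V_1)/3.9 + (V_2 - 15)/62000 + (V_2 - V_3)/30 = 0
  Node 3: (V_3 - V_1)/10000 + (V_3 - 15)/1600 + (V_3 - V_2)/30 + (V_3 - 0)/39 = 0
Collecting terms (coefficients in siemens):
  0.3477·V_1 - 0.2564·V_2 - 0.0001·V_3 = 1.364
  0.2898·V_2 - 0.2564·V_1 - 0.03333·V_3 = 0.0002419
  0.0597·V_3 - 0.0001·V_1 - 0.03333·V_2 = 0.009375
Solving these 3 simultaneous equations (Gaussian elimination) gives:
  V_1 = 13.02 V, V_2 = 12.34 V, V_3 = 7.067 V
The requested potential is V_3 = 7.067 V.

Final answer: V_3 = 7.067 V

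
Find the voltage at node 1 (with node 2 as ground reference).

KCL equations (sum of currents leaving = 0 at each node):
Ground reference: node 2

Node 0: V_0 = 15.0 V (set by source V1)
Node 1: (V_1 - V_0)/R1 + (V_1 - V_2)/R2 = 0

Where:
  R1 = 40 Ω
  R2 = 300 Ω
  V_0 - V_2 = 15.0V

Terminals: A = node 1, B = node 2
Nodal analysis, taking node 2 as the 0 V reference.
Source V1 fixes V_0 = 15 V.
KCL at each unknown node (sum of currents leaving = 0; resistances in Ω):
  Node 1: (V_1 - 15)/40 + (V_1 - 0)/300 = 0
Collecting terms: 0.02833 × V_1 = 0.375  =>  V_1 = 13.24 V
The requested potential is V_1 = 13.24 V.

Final answer: V_1 = 13.24 V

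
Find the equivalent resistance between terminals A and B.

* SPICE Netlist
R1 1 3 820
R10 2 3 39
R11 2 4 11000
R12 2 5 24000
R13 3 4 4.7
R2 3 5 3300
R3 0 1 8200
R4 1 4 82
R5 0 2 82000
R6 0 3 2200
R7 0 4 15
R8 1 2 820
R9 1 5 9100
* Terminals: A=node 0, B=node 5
The network is not a plain series/parallel combination. Inject a 1 A test current into terminal A (node 0) and return it from terminal B (node 5); then R_eq = V_A / (1 A).
Nodal analysis, taking node 5 as the 0 V reference.
Current source I_test pushes 1 A into node 0 and draws it out of node 5.
KCL at each unknown node (sum of currents leaving = 0; resistances in Ω):
  Node 0: (V_0 - V_1)/8200 + (V_0 - V_2)/82000 + (V_0 - V_3)/2200 + (V_0 - V_4)/15 - 1 = 0
  Node 1: (V_1 - V_0)/8200 + (V_1 - V_3)/820 + (V_1 - V_4)/82 + (V_1 - V_2)/820 + (V_1 - 0)/9100 = 0
  Node 2: (V_2 - V_0)/82000 + (V_2 - V_1)/820 + (V_2 - V_3)/39 + (V_2 - V_4)/11000 + (V_2 - 0)/24000 = 0
  Node 3: (V_3 - V_0)/2200 + (V_3 - V_1)/820 + (V_3 - V_2)/39 + (V_3 - 0)/3300 + (V_3 - V_4)/4.7 = 0
  Node 4: (V_4 - V_0)/15 + (V_4 - V_1)/82 + (V_4 - V_2)/11000 + (V_4 - V_3)/4.7 = 0
Collecting terms (coefficients in siemens):
  0.06726·V_0 - 0.000122·V_1 - 0.0000122·V_2 - 0.0004545·V_3 - 0.06667·V_4 = 1
  0.01487·V_1 - 0.000122·V_0 - 0.00122·V_2 - 0.00122·V_3 - 0.0122·V_4 = 0
  0.02701·V_2 - 0.0000122·V_0 - 0.00122·V_1 - 0.02564·V_3 - 0.00009091·V_4 = 0
  0.2404·V_3 - 0.0004545·V_0 - 0.00122·V_1 - 0.02564·V_2 - 0.2128·V_4 = 0
  0.2917·V_4 - 0.06667·V_0 - 0.0122·V_1 - 0.00009091·V_2 - 0.2128·V_3 = 0
Solving these 5 simultaneous equations (Gaussian elimination) gives:
  V_0 = 2222 V, V_1 = 2190 V, V_2 = 2199 V, V_3 = 2203 V
  V_4 = 2207 V
R_eq = V_0 / 1 A = 2222 Ω = 2.222 kΩ

Final answer: 2.222 kΩ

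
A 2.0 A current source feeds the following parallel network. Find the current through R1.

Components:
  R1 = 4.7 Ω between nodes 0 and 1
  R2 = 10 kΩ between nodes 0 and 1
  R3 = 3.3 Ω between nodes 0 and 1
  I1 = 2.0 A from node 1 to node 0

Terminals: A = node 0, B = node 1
All resistors sit directly between nodes 0 and 1, so they are in parallel and share one voltage V; the full source current 2 A splits among them.
1/R_par = 1/4.7 + 1/10000 + 1/3.3 = 0.5159 S  =>  R_par = 1.938 Ω
V = I × R_par = 2 × 1.938 = 3.877 V
I_R1 = V/R1 = 3.877/4.7 = 0.8248 A

Final answer: 0.8248 A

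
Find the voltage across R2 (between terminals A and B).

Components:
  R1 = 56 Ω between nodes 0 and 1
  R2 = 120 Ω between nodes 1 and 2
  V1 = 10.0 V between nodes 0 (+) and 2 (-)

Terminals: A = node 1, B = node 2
R1 and R2 are in series across V1 (node 0 → node 1 → node 2), and the output A–B is taken across R2, so this is a voltage divider.
Series current: I = V1/(R1 + R2) = 10/(56 + 120) = 10/176 = 0.05682 A
V_R2 = I × R2 = V1 × R2/(R1 + R2) = 10 × 120/176 = 6.818 V

Final answer: 6.818 V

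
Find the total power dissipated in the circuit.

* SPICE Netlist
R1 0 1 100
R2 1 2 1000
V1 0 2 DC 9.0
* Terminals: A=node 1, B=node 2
Nodal analysis, taking node 2 as the 0 V reference.
Source V1 fixes V_0 = 9 V.
KCL at each unknown node (sum of currents leaving = 0; resistances in Ω):
  Node 1: (V_1 - 9)/100 + (V_1 - 0)/1000 = 0
Collecting terms: 0.011 × V_1 = 0.09  =>  V_1 = 8.182 V
Power in each resistor, P = (ΔV)²/R:
  P_R1 = (9 - 8.182)²/100 = 0.006694 W
  P_R2 = (8.182 - 0)²/1000 = 0.06694 W
P_total = P_R1 + P_R2 = 0.07364 W

Final answer: 0.07364 W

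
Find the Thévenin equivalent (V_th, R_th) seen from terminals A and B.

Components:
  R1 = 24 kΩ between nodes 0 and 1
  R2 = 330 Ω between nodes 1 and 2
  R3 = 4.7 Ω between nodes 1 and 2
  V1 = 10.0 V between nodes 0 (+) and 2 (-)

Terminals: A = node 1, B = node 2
Step 1 — V_th is the open-circuit voltage V_A - V_B (nothing connected across the terminals).
Nodal analysis, taking node 2 as the 0 V reference.
Source V1 fixes V_0 = 10 V.
KCL at each unknown node (sum of currents leaving = 0; resistances in Ω):
  Node 1: (V_1 - 10)/24000 + (V_1 - 0)/330 + (V_1 - 0)/4.7 = 0
Collecting terms: 0.2158 × V_1 = 0.0004167  =>  V_1 = 0.00193 V
V_th = V_1 - V_2 = 0.00193 - 0 = 0.00193 V
Step 2 — R_th: zero the source — replace V1 by a short circuit (node 2 merges into node 0) — and find the resistance seen between A (node 1) and B (node 0).
Reduce the network between node 1 (A) and node 0 (B) by series/parallel combination:
  Rp1 = R1 ‖ R2 ‖ R3 (parallel, all between nodes 0 and 1) = 1/(1/24000 + 1/330 + 1/4.7) = 4.633 Ω
R_th = 4.633 Ω

Final answer: V_th = 0.00193 V, R_th = 4.633 Ω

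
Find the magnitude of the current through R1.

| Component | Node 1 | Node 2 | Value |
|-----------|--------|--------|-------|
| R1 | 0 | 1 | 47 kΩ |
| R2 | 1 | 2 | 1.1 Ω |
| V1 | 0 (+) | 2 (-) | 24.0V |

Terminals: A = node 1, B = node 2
Nodal analysis, taking node 2 as the 0 V reference.
Source V1 fixes V_0 = 24 V.
KCL at each unknown node (sum of currents leaving = 0; resistances in Ω):
  Node 1: (V_1 - 24)/47000 + (V_1 - 0)/1.1 = 0
Collecting terms: 0.9091 × V_1 = 0.0005106  =>  V_1 = 0.0005617 V
I_R1 = (V_0 - V_1)/R1 = (24 - 0.0005617)/47000 = 0.0005106 A
|I_R1| = 0.0005106 A

Final answer: |I_R1| = 0.0005106 A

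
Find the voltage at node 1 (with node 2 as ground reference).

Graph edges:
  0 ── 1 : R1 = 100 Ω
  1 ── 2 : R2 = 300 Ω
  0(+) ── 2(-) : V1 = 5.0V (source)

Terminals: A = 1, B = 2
Nodal analysis, taking node 2 as the 0 V reference.
Source V1 fixes V_0 = 5 V.
KCL at each unknown node (sum of currents leaving = 0; resistances in Ω):
  Node 1: (V_1 - 5)/100 + (V_1 - 0)/300 = 0
Collecting terms: 0.01333 × V_1 = 0.05  =>  V_1 = 3.75 V
The requested potential is V_1 = 3.75 V.

Final answer: V_1 = 3.75 V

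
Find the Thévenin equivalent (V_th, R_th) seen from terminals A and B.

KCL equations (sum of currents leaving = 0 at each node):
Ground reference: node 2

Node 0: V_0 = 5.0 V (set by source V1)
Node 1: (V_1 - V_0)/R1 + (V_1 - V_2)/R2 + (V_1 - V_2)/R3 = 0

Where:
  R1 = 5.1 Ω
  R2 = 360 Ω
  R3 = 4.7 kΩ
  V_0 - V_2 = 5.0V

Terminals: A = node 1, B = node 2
Step 1 — V_th is the open-circuit voltage V_A - V_B (nothing connected across the terminals).
Nodal analysis, taking node 2 as the 0 V reference.
Source V1 fixes V_0 = 5 V.
KCL at each unknown node (sum of currents leaving = 0; resistances in Ω):
  Node 1: (V_1 - 5)/5.1 + (V_1 - 0)/360 + (V_1 - 0)/4700 = 0
Collecting terms: 0.1991 × V_1 = 0.9804  =>  V_1 = 4.925 V
V_th = V_1 - V_2 = 4.925 - 0 = 4.925 V
Step 2 — R_th: zero the source — replace V1 by a short circuit (node 2 merges into node 0) — and find the resistance seen between A (node 1) and B (node 0).
Reduce the network between node 1 (A) and node 0 (B) by series/parallel combination:
  Rp1 = R1 ‖ R2 ‖ R3 (parallel, all between nodes 0 and 1) = 1/(1/5.1 + 1/360 + 1/4700) = 5.023 Ω
R_th = 5.023 Ω

Final answer: V_th = 4.925 V, R_th = 5.023 Ω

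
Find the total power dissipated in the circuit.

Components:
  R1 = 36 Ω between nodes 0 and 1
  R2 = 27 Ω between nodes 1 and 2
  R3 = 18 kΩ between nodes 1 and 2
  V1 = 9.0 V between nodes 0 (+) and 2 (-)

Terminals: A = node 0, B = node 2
Nodal analysis, taking node 2 as the 0 V reference.
Source V1 fixes V_0 = 9 V.
KCL at each unknown node (sum of currents leaving = 0; resistances in Ω):
  Node 1: (V_1 - 9)/36 + (V_1 - 0)/27 + (V_1 - 0)/18000 = 0
Collecting terms: 0.06487 × V_1 = 0.25  =>  V_1 = 3.854 V
Power in each resistor, P = (ΔV)²/R:
  P_R1 = (9 - 3.854)²/36 = 0.7356 W
  P_R2 = (3.854 - 0)²/27 = 0.5501 W
  P_R3 = (3.854 - 0)²/18000 = 0.0008251 W
P_total = P_R1 + P_R2 + P_R3 = 1.287 W

Final answer: 1.287 W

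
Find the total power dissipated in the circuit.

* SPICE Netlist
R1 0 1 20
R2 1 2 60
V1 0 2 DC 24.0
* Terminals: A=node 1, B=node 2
Nodal analysis, taking node 2 as the 0 V reference.
Source V1 fixes V_0 = 24 V.
KCL at each unknown node (sum of currents leaving = 0; resistances in Ω):
  Node 1: (V_1 - 24)/20 + (V_1 - 0)/60 = 0
Collecting terms: 0.06667 × V_1 = 1.2  =>  V_1 = 18 V
Power in each resistor, P = (ΔV)²/R:
  P_R1 = (24 - 18)²/20 = 1.8 W
  P_R2 = (18 - 0)²/60 = 5.4 W
P_total = P_R1 + P_R2 = 7.2 W

Final answer: 7.2 W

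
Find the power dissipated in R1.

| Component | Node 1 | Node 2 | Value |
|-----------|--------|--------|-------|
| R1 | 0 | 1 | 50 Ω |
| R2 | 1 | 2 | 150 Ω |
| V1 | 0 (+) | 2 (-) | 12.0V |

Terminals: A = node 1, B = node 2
Nodal analysis, taking node 2 as the 0 V reference.
Source V1 fixes V_0 = 12 V.
KCL at each unknown node (sum of currents leaving = 0; resistances in Ω):
  Node 1: (V_1 - 12)/50 + (V_1 - 0)/150 = 0
Collecting terms: 0.02667 × V_1 = 0.24  =>  V_1 = 9 V
I_R1 = (V_0 - V_1)/R1 = (12 - 9)/50 = 0.06 A
P_R1 = I_R1² × R1 = (0.06)² × 50 = 0.18 W

Final answer: 0.18 W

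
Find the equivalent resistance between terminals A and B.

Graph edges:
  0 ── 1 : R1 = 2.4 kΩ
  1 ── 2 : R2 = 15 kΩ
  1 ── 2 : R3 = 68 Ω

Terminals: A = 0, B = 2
Reduce the network between node 0 (A) and node 2 (B) by series/parallel combination:
  Rp1 = R2 ‖ R3 (parallel, both between nodes 1 and 2) = 1/(1/15000 + 1/68) = 67.69 Ω
  Rs1 = R1 + Rp1 (series, joined only at node 1) = 2400 + 67.69 = 2468 Ω
R_eq = 2.468 kΩ

Final answer: 2.468 kΩ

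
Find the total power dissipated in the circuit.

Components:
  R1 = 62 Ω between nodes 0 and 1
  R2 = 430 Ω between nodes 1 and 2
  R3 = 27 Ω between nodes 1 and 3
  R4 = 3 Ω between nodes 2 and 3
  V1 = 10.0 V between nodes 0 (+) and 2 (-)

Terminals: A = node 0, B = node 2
Nodal analysis, taking node 2 as the 0 V reference.
Source V1 fixes V_0 = 10 V.
KCL at each unknown node (sum of currents leaving = 0; resistances in Ω):
  Node 1: (V_1 - 10)/62 + (V_1 - 0)/430 + (V_1 - V_3)/27 = 0
  Node 3: (V_3 - V_1)/27 + (V_3 - 0)/3 = 0
Collecting terms (coefficients in siemens):
  0.05549·V_1 - 0.03704·V_3 = 0.1613
  0.3704·V_3 - 0.03704·V_1 = 0
Determinant D = (0.05549)(0.3704) - (-0.03704)(-0.03704) = 0.01918
V_1 = [(0.1613)(0.3704) - (-0.03704)(0)]/D = 3.114 V
V_3 = [(0.05549)(0) - (0.1613)(-0.03704)]/D = 0.3114 V
Power in each resistor, P = (ΔV)²/R:
  P_R1 = (10 - 3.114)²/62 = 0.7647 W
  P_R2 = (3.114 - 0)²/430 = 0.02256 W
  P_R3 = (3.114 - 0.3114)²/27 = 0.291 W
  P_R4 = (0 - 0.3114)²/3 = 0.03233 W
P_total = P_R1 + P_R2 + P_R3 + P_R4 = 1.111 W

Final answer: 1.111 W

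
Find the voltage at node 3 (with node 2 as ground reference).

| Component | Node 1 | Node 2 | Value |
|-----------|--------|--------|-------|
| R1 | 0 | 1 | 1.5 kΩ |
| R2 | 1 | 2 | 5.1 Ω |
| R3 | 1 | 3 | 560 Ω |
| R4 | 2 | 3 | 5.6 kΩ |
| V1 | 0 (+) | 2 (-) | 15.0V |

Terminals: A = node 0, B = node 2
Nodal analysis, taking node 2 as the 0 V reference.
Source V1 fixes V_0 = 15 V.
KCL at each unknown node (sum of currents leaving = 0; resistances in Ω):
  Node 1: (V_1 - 15)/1500 + (V_1 - 0)/5.1 + (V_1 - V_3)/560 = 0
  Node 3: (V_3 - V_1)/560 + (V_3 - 0)/5600 = 0
Collecting terms (coefficients in siemens):
  0.1985·V_1 - 0.001786·V_3 = 0.01
  0.001964·V_3 - 0.001786·V_1 = 0
Determinant D = (0.1985)(0.001964) - (-0.001786)(-0.001786) = 0.0003868
V_1 = [(0.01)(0.001964) - (-0.001786)(0)]/D = 0.05079 V
V_3 = [(0.1985)(0) - (0.01)(-0.001786)]/D = 0.04617 V
The requested potential is V_3 = 0.04617 V.

Final answer: V_3 = 0.04617 V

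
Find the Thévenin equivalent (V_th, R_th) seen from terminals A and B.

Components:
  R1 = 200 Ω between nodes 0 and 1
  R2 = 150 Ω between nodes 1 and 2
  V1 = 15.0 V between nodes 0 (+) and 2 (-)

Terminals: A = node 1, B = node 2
Step 1 — V_th is the open-circuit voltage V_A - V_B (nothing connected across the terminals).
Nodal analysis, taking node 2 as the 0 V reference.
Source V1 fixes V_0 = 15 V.
KCL at each unknown node (sum of currents leaving = 0; resistances in Ω):
  Node 1: (V_1 - 15)/200 + (V_1 - 0)/150 = 0
Collecting terms: 0.01167 × V_1 = 0.075  =>  V_1 = 6.429 V
V_th = V_1 - V_2 = 6.429 - 0 = 6.429 V
Step 2 — R_th: zero the source — replace V1 by a short circuit (node 2 merges into node 0) — and find the resistance seen between A (node 1) and B (node 0).
Reduce the network between node 1 (A) and node 0 (B) by series/parallel combination:
  Rp1 = R1 ‖ R2 (parallel, both between nodes 0 and 1) = 1/(1/200 + 1/150) = 85.71 Ω
R_th = 85.71 Ω

Final answer: V_th = 6.429 V, R_th = 85.71 Ω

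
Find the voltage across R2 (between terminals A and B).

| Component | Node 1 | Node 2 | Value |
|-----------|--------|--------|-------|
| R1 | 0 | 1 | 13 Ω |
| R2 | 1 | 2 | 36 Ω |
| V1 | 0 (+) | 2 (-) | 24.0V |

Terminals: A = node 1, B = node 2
R1 and R2 are in series across V1 (node 0 → node 1 → node 2), and the output A–B is taken across R2, so this is a voltage divider.
Series current: I = V1/(R1 + R2) = 24/(13 + 36) = 24/49 = 0.4898 A
V_R2 = I × R2 = V1 × R2/(R1 + R2) = 24 × 36/49 = 17.63 V

Final answer: 17.63 V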